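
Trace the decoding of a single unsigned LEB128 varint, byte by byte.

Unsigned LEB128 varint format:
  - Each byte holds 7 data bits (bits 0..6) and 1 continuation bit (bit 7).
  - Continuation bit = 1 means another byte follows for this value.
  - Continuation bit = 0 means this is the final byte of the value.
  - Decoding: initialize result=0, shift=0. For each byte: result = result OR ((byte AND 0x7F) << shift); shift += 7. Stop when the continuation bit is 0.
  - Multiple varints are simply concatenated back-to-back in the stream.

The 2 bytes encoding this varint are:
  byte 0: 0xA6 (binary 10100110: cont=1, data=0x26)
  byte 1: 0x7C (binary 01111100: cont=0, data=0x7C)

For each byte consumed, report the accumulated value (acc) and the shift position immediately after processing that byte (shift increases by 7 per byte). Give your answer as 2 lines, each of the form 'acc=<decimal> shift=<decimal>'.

byte 0=0xA6: payload=0x26=38, contrib = 38<<0 = 38; acc -> 38, shift -> 7
byte 1=0x7C: payload=0x7C=124, contrib = 124<<7 = 15872; acc -> 15910, shift -> 14

Answer: acc=38 shift=7
acc=15910 shift=14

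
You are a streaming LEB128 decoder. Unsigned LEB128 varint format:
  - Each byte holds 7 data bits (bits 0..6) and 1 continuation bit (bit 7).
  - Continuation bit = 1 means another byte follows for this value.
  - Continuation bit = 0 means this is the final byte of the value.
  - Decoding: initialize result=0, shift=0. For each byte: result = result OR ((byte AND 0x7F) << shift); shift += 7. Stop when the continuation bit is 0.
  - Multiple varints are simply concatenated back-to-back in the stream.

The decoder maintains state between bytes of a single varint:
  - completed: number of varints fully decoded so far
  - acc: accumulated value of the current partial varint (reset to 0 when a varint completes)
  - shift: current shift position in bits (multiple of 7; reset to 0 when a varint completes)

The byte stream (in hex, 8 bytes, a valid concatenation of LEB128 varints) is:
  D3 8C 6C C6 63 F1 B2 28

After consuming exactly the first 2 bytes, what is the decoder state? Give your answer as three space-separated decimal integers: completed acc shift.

Answer: 0 1619 14

Derivation:
byte[0]=0xD3 cont=1 payload=0x53: acc |= 83<<0 -> completed=0 acc=83 shift=7
byte[1]=0x8C cont=1 payload=0x0C: acc |= 12<<7 -> completed=0 acc=1619 shift=14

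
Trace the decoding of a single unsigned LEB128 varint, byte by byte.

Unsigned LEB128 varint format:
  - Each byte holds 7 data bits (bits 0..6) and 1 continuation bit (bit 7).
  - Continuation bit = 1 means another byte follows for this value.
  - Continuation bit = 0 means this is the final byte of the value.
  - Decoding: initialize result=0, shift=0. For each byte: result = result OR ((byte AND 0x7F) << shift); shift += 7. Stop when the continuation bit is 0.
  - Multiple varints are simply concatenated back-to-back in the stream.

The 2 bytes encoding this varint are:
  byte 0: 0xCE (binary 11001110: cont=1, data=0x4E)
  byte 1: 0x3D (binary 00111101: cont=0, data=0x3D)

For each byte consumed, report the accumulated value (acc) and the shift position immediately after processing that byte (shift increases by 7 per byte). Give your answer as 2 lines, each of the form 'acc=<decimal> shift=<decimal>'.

Answer: acc=78 shift=7
acc=7886 shift=14

Derivation:
byte 0=0xCE: payload=0x4E=78, contrib = 78<<0 = 78; acc -> 78, shift -> 7
byte 1=0x3D: payload=0x3D=61, contrib = 61<<7 = 7808; acc -> 7886, shift -> 14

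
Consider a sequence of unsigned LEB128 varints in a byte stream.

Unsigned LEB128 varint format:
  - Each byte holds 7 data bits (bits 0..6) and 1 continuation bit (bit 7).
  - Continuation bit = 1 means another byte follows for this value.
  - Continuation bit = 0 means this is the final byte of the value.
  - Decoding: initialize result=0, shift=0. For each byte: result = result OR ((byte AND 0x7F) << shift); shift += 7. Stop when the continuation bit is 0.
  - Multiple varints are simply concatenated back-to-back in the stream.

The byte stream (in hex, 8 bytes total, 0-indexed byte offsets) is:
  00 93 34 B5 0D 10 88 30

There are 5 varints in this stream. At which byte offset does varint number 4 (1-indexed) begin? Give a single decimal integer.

Answer: 5

Derivation:
  byte[0]=0x00 cont=0 payload=0x00=0: acc |= 0<<0 -> acc=0 shift=7 [end]
Varint 1: bytes[0:1] = 00 -> value 0 (1 byte(s))
  byte[1]=0x93 cont=1 payload=0x13=19: acc |= 19<<0 -> acc=19 shift=7
  byte[2]=0x34 cont=0 payload=0x34=52: acc |= 52<<7 -> acc=6675 shift=14 [end]
Varint 2: bytes[1:3] = 93 34 -> value 6675 (2 byte(s))
  byte[3]=0xB5 cont=1 payload=0x35=53: acc |= 53<<0 -> acc=53 shift=7
  byte[4]=0x0D cont=0 payload=0x0D=13: acc |= 13<<7 -> acc=1717 shift=14 [end]
Varint 3: bytes[3:5] = B5 0D -> value 1717 (2 byte(s))
  byte[5]=0x10 cont=0 payload=0x10=16: acc |= 16<<0 -> acc=16 shift=7 [end]
Varint 4: bytes[5:6] = 10 -> value 16 (1 byte(s))
  byte[6]=0x88 cont=1 payload=0x08=8: acc |= 8<<0 -> acc=8 shift=7
  byte[7]=0x30 cont=0 payload=0x30=48: acc |= 48<<7 -> acc=6152 shift=14 [end]
Varint 5: bytes[6:8] = 88 30 -> value 6152 (2 byte(s))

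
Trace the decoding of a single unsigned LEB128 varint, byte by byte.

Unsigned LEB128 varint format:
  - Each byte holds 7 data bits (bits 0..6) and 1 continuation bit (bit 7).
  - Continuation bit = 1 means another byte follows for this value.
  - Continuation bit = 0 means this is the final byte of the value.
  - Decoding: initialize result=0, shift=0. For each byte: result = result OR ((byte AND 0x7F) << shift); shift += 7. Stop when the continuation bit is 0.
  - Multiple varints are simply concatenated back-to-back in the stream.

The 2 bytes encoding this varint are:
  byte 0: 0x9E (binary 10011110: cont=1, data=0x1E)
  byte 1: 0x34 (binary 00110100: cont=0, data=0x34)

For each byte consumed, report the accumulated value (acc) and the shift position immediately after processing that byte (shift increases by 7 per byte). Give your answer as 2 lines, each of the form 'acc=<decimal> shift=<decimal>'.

byte 0=0x9E: payload=0x1E=30, contrib = 30<<0 = 30; acc -> 30, shift -> 7
byte 1=0x34: payload=0x34=52, contrib = 52<<7 = 6656; acc -> 6686, shift -> 14

Answer: acc=30 shift=7
acc=6686 shift=14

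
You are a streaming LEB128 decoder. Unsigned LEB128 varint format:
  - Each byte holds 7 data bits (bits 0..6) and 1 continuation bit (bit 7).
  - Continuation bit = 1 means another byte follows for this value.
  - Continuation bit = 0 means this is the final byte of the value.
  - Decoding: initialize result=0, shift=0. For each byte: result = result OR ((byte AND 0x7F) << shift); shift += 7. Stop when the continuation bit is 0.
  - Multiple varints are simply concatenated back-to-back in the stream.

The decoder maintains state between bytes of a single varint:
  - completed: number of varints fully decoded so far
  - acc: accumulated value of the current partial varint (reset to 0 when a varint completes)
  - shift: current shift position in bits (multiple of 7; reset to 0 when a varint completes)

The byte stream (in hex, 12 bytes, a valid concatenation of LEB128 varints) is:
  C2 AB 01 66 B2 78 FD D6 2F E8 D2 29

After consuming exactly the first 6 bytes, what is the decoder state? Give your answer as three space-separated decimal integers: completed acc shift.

Answer: 3 0 0

Derivation:
byte[0]=0xC2 cont=1 payload=0x42: acc |= 66<<0 -> completed=0 acc=66 shift=7
byte[1]=0xAB cont=1 payload=0x2B: acc |= 43<<7 -> completed=0 acc=5570 shift=14
byte[2]=0x01 cont=0 payload=0x01: varint #1 complete (value=21954); reset -> completed=1 acc=0 shift=0
byte[3]=0x66 cont=0 payload=0x66: varint #2 complete (value=102); reset -> completed=2 acc=0 shift=0
byte[4]=0xB2 cont=1 payload=0x32: acc |= 50<<0 -> completed=2 acc=50 shift=7
byte[5]=0x78 cont=0 payload=0x78: varint #3 complete (value=15410); reset -> completed=3 acc=0 shift=0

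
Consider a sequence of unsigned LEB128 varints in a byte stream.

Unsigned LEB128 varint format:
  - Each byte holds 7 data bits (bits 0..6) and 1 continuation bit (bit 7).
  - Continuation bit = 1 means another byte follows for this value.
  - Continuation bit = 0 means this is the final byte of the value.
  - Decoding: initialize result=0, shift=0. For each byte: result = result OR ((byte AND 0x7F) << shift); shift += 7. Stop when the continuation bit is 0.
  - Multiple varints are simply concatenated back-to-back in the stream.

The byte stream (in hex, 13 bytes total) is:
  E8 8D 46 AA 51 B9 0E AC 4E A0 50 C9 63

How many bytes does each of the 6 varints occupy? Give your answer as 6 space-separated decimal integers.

  byte[0]=0xE8 cont=1 payload=0x68=104: acc |= 104<<0 -> acc=104 shift=7
  byte[1]=0x8D cont=1 payload=0x0D=13: acc |= 13<<7 -> acc=1768 shift=14
  byte[2]=0x46 cont=0 payload=0x46=70: acc |= 70<<14 -> acc=1148648 shift=21 [end]
Varint 1: bytes[0:3] = E8 8D 46 -> value 1148648 (3 byte(s))
  byte[3]=0xAA cont=1 payload=0x2A=42: acc |= 42<<0 -> acc=42 shift=7
  byte[4]=0x51 cont=0 payload=0x51=81: acc |= 81<<7 -> acc=10410 shift=14 [end]
Varint 2: bytes[3:5] = AA 51 -> value 10410 (2 byte(s))
  byte[5]=0xB9 cont=1 payload=0x39=57: acc |= 57<<0 -> acc=57 shift=7
  byte[6]=0x0E cont=0 payload=0x0E=14: acc |= 14<<7 -> acc=1849 shift=14 [end]
Varint 3: bytes[5:7] = B9 0E -> value 1849 (2 byte(s))
  byte[7]=0xAC cont=1 payload=0x2C=44: acc |= 44<<0 -> acc=44 shift=7
  byte[8]=0x4E cont=0 payload=0x4E=78: acc |= 78<<7 -> acc=10028 shift=14 [end]
Varint 4: bytes[7:9] = AC 4E -> value 10028 (2 byte(s))
  byte[9]=0xA0 cont=1 payload=0x20=32: acc |= 32<<0 -> acc=32 shift=7
  byte[10]=0x50 cont=0 payload=0x50=80: acc |= 80<<7 -> acc=10272 shift=14 [end]
Varint 5: bytes[9:11] = A0 50 -> value 10272 (2 byte(s))
  byte[11]=0xC9 cont=1 payload=0x49=73: acc |= 73<<0 -> acc=73 shift=7
  byte[12]=0x63 cont=0 payload=0x63=99: acc |= 99<<7 -> acc=12745 shift=14 [end]
Varint 6: bytes[11:13] = C9 63 -> value 12745 (2 byte(s))

Answer: 3 2 2 2 2 2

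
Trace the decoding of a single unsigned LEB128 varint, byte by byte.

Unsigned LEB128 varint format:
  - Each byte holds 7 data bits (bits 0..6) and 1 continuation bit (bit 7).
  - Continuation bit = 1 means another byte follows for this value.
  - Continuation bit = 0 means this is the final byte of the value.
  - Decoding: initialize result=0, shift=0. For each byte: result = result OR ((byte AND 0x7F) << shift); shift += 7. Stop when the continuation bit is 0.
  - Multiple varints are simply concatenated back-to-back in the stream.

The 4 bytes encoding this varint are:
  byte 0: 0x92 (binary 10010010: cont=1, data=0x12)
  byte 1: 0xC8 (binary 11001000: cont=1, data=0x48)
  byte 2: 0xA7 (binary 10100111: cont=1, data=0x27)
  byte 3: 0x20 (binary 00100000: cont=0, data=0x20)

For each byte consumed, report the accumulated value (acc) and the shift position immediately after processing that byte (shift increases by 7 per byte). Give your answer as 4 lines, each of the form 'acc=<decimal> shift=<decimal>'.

byte 0=0x92: payload=0x12=18, contrib = 18<<0 = 18; acc -> 18, shift -> 7
byte 1=0xC8: payload=0x48=72, contrib = 72<<7 = 9216; acc -> 9234, shift -> 14
byte 2=0xA7: payload=0x27=39, contrib = 39<<14 = 638976; acc -> 648210, shift -> 21
byte 3=0x20: payload=0x20=32, contrib = 32<<21 = 67108864; acc -> 67757074, shift -> 28

Answer: acc=18 shift=7
acc=9234 shift=14
acc=648210 shift=21
acc=67757074 shift=28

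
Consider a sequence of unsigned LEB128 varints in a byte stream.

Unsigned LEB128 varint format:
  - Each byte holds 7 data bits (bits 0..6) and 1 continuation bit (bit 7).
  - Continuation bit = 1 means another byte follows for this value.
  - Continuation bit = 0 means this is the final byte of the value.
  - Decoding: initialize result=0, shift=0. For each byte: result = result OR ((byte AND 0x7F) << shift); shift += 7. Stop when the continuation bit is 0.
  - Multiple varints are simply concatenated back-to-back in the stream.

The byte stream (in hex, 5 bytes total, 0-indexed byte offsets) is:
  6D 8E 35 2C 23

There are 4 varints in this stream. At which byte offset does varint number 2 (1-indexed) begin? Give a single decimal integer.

  byte[0]=0x6D cont=0 payload=0x6D=109: acc |= 109<<0 -> acc=109 shift=7 [end]
Varint 1: bytes[0:1] = 6D -> value 109 (1 byte(s))
  byte[1]=0x8E cont=1 payload=0x0E=14: acc |= 14<<0 -> acc=14 shift=7
  byte[2]=0x35 cont=0 payload=0x35=53: acc |= 53<<7 -> acc=6798 shift=14 [end]
Varint 2: bytes[1:3] = 8E 35 -> value 6798 (2 byte(s))
  byte[3]=0x2C cont=0 payload=0x2C=44: acc |= 44<<0 -> acc=44 shift=7 [end]
Varint 3: bytes[3:4] = 2C -> value 44 (1 byte(s))
  byte[4]=0x23 cont=0 payload=0x23=35: acc |= 35<<0 -> acc=35 shift=7 [end]
Varint 4: bytes[4:5] = 23 -> value 35 (1 byte(s))

Answer: 1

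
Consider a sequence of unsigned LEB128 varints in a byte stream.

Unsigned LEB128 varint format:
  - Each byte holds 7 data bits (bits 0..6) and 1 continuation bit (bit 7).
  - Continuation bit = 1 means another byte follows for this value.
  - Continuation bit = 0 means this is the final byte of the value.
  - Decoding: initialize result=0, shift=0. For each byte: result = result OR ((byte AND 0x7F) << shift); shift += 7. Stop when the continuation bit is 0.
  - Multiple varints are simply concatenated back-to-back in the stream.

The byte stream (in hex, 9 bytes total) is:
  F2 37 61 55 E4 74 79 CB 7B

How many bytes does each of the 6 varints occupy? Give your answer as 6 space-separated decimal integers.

Answer: 2 1 1 2 1 2

Derivation:
  byte[0]=0xF2 cont=1 payload=0x72=114: acc |= 114<<0 -> acc=114 shift=7
  byte[1]=0x37 cont=0 payload=0x37=55: acc |= 55<<7 -> acc=7154 shift=14 [end]
Varint 1: bytes[0:2] = F2 37 -> value 7154 (2 byte(s))
  byte[2]=0x61 cont=0 payload=0x61=97: acc |= 97<<0 -> acc=97 shift=7 [end]
Varint 2: bytes[2:3] = 61 -> value 97 (1 byte(s))
  byte[3]=0x55 cont=0 payload=0x55=85: acc |= 85<<0 -> acc=85 shift=7 [end]
Varint 3: bytes[3:4] = 55 -> value 85 (1 byte(s))
  byte[4]=0xE4 cont=1 payload=0x64=100: acc |= 100<<0 -> acc=100 shift=7
  byte[5]=0x74 cont=0 payload=0x74=116: acc |= 116<<7 -> acc=14948 shift=14 [end]
Varint 4: bytes[4:6] = E4 74 -> value 14948 (2 byte(s))
  byte[6]=0x79 cont=0 payload=0x79=121: acc |= 121<<0 -> acc=121 shift=7 [end]
Varint 5: bytes[6:7] = 79 -> value 121 (1 byte(s))
  byte[7]=0xCB cont=1 payload=0x4B=75: acc |= 75<<0 -> acc=75 shift=7
  byte[8]=0x7B cont=0 payload=0x7B=123: acc |= 123<<7 -> acc=15819 shift=14 [end]
Varint 6: bytes[7:9] = CB 7B -> value 15819 (2 byte(s))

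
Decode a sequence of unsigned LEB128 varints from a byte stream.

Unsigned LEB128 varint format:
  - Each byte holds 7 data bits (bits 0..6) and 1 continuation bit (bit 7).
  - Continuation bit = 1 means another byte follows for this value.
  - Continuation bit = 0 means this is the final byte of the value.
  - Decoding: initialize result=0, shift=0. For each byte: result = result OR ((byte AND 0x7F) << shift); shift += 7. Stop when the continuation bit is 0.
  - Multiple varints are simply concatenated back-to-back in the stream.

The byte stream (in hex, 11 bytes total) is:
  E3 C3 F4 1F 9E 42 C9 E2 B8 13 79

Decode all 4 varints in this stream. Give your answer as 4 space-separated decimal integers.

  byte[0]=0xE3 cont=1 payload=0x63=99: acc |= 99<<0 -> acc=99 shift=7
  byte[1]=0xC3 cont=1 payload=0x43=67: acc |= 67<<7 -> acc=8675 shift=14
  byte[2]=0xF4 cont=1 payload=0x74=116: acc |= 116<<14 -> acc=1909219 shift=21
  byte[3]=0x1F cont=0 payload=0x1F=31: acc |= 31<<21 -> acc=66920931 shift=28 [end]
Varint 1: bytes[0:4] = E3 C3 F4 1F -> value 66920931 (4 byte(s))
  byte[4]=0x9E cont=1 payload=0x1E=30: acc |= 30<<0 -> acc=30 shift=7
  byte[5]=0x42 cont=0 payload=0x42=66: acc |= 66<<7 -> acc=8478 shift=14 [end]
Varint 2: bytes[4:6] = 9E 42 -> value 8478 (2 byte(s))
  byte[6]=0xC9 cont=1 payload=0x49=73: acc |= 73<<0 -> acc=73 shift=7
  byte[7]=0xE2 cont=1 payload=0x62=98: acc |= 98<<7 -> acc=12617 shift=14
  byte[8]=0xB8 cont=1 payload=0x38=56: acc |= 56<<14 -> acc=930121 shift=21
  byte[9]=0x13 cont=0 payload=0x13=19: acc |= 19<<21 -> acc=40776009 shift=28 [end]
Varint 3: bytes[6:10] = C9 E2 B8 13 -> value 40776009 (4 byte(s))
  byte[10]=0x79 cont=0 payload=0x79=121: acc |= 121<<0 -> acc=121 shift=7 [end]
Varint 4: bytes[10:11] = 79 -> value 121 (1 byte(s))

Answer: 66920931 8478 40776009 121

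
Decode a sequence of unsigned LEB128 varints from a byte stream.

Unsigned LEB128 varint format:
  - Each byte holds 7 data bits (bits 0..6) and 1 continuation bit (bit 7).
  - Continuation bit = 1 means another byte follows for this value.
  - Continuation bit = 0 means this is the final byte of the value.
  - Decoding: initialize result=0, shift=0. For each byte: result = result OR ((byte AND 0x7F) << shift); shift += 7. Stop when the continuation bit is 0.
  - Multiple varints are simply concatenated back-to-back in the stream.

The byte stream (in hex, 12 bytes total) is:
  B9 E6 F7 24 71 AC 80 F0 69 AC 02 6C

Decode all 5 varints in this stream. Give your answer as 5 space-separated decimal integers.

  byte[0]=0xB9 cont=1 payload=0x39=57: acc |= 57<<0 -> acc=57 shift=7
  byte[1]=0xE6 cont=1 payload=0x66=102: acc |= 102<<7 -> acc=13113 shift=14
  byte[2]=0xF7 cont=1 payload=0x77=119: acc |= 119<<14 -> acc=1962809 shift=21
  byte[3]=0x24 cont=0 payload=0x24=36: acc |= 36<<21 -> acc=77460281 shift=28 [end]
Varint 1: bytes[0:4] = B9 E6 F7 24 -> value 77460281 (4 byte(s))
  byte[4]=0x71 cont=0 payload=0x71=113: acc |= 113<<0 -> acc=113 shift=7 [end]
Varint 2: bytes[4:5] = 71 -> value 113 (1 byte(s))
  byte[5]=0xAC cont=1 payload=0x2C=44: acc |= 44<<0 -> acc=44 shift=7
  byte[6]=0x80 cont=1 payload=0x00=0: acc |= 0<<7 -> acc=44 shift=14
  byte[7]=0xF0 cont=1 payload=0x70=112: acc |= 112<<14 -> acc=1835052 shift=21
  byte[8]=0x69 cont=0 payload=0x69=105: acc |= 105<<21 -> acc=222036012 shift=28 [end]
Varint 3: bytes[5:9] = AC 80 F0 69 -> value 222036012 (4 byte(s))
  byte[9]=0xAC cont=1 payload=0x2C=44: acc |= 44<<0 -> acc=44 shift=7
  byte[10]=0x02 cont=0 payload=0x02=2: acc |= 2<<7 -> acc=300 shift=14 [end]
Varint 4: bytes[9:11] = AC 02 -> value 300 (2 byte(s))
  byte[11]=0x6C cont=0 payload=0x6C=108: acc |= 108<<0 -> acc=108 shift=7 [end]
Varint 5: bytes[11:12] = 6C -> value 108 (1 byte(s))

Answer: 77460281 113 222036012 300 108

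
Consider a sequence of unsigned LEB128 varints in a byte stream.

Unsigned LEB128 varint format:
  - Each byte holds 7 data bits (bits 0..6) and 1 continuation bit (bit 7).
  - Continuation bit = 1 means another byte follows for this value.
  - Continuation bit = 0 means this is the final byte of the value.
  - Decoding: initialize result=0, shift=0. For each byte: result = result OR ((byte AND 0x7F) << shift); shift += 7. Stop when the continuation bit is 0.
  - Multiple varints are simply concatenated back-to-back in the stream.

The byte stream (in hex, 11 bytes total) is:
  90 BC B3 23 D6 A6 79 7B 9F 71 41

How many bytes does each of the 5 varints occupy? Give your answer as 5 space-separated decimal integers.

  byte[0]=0x90 cont=1 payload=0x10=16: acc |= 16<<0 -> acc=16 shift=7
  byte[1]=0xBC cont=1 payload=0x3C=60: acc |= 60<<7 -> acc=7696 shift=14
  byte[2]=0xB3 cont=1 payload=0x33=51: acc |= 51<<14 -> acc=843280 shift=21
  byte[3]=0x23 cont=0 payload=0x23=35: acc |= 35<<21 -> acc=74243600 shift=28 [end]
Varint 1: bytes[0:4] = 90 BC B3 23 -> value 74243600 (4 byte(s))
  byte[4]=0xD6 cont=1 payload=0x56=86: acc |= 86<<0 -> acc=86 shift=7
  byte[5]=0xA6 cont=1 payload=0x26=38: acc |= 38<<7 -> acc=4950 shift=14
  byte[6]=0x79 cont=0 payload=0x79=121: acc |= 121<<14 -> acc=1987414 shift=21 [end]
Varint 2: bytes[4:7] = D6 A6 79 -> value 1987414 (3 byte(s))
  byte[7]=0x7B cont=0 payload=0x7B=123: acc |= 123<<0 -> acc=123 shift=7 [end]
Varint 3: bytes[7:8] = 7B -> value 123 (1 byte(s))
  byte[8]=0x9F cont=1 payload=0x1F=31: acc |= 31<<0 -> acc=31 shift=7
  byte[9]=0x71 cont=0 payload=0x71=113: acc |= 113<<7 -> acc=14495 shift=14 [end]
Varint 4: bytes[8:10] = 9F 71 -> value 14495 (2 byte(s))
  byte[10]=0x41 cont=0 payload=0x41=65: acc |= 65<<0 -> acc=65 shift=7 [end]
Varint 5: bytes[10:11] = 41 -> value 65 (1 byte(s))

Answer: 4 3 1 2 1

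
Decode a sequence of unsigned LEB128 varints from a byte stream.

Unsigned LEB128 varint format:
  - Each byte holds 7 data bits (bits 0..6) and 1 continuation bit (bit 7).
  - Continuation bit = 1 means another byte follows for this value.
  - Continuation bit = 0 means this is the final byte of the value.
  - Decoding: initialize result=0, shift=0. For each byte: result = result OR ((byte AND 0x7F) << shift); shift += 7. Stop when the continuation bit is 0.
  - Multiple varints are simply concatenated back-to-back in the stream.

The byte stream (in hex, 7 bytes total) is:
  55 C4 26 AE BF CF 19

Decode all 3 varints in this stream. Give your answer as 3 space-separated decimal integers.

Answer: 85 4932 53731246

Derivation:
  byte[0]=0x55 cont=0 payload=0x55=85: acc |= 85<<0 -> acc=85 shift=7 [end]
Varint 1: bytes[0:1] = 55 -> value 85 (1 byte(s))
  byte[1]=0xC4 cont=1 payload=0x44=68: acc |= 68<<0 -> acc=68 shift=7
  byte[2]=0x26 cont=0 payload=0x26=38: acc |= 38<<7 -> acc=4932 shift=14 [end]
Varint 2: bytes[1:3] = C4 26 -> value 4932 (2 byte(s))
  byte[3]=0xAE cont=1 payload=0x2E=46: acc |= 46<<0 -> acc=46 shift=7
  byte[4]=0xBF cont=1 payload=0x3F=63: acc |= 63<<7 -> acc=8110 shift=14
  byte[5]=0xCF cont=1 payload=0x4F=79: acc |= 79<<14 -> acc=1302446 shift=21
  byte[6]=0x19 cont=0 payload=0x19=25: acc |= 25<<21 -> acc=53731246 shift=28 [end]
Varint 3: bytes[3:7] = AE BF CF 19 -> value 53731246 (4 byte(s))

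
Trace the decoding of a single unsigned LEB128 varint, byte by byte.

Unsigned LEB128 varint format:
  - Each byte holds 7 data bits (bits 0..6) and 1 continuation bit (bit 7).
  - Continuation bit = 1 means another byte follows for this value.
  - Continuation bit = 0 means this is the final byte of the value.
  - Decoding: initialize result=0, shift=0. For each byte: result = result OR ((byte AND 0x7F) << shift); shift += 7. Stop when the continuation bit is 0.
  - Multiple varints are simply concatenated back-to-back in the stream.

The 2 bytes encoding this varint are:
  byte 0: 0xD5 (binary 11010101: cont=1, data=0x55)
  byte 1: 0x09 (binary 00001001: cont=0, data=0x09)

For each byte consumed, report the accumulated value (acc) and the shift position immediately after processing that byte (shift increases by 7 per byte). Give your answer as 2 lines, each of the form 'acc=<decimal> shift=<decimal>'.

Answer: acc=85 shift=7
acc=1237 shift=14

Derivation:
byte 0=0xD5: payload=0x55=85, contrib = 85<<0 = 85; acc -> 85, shift -> 7
byte 1=0x09: payload=0x09=9, contrib = 9<<7 = 1152; acc -> 1237, shift -> 14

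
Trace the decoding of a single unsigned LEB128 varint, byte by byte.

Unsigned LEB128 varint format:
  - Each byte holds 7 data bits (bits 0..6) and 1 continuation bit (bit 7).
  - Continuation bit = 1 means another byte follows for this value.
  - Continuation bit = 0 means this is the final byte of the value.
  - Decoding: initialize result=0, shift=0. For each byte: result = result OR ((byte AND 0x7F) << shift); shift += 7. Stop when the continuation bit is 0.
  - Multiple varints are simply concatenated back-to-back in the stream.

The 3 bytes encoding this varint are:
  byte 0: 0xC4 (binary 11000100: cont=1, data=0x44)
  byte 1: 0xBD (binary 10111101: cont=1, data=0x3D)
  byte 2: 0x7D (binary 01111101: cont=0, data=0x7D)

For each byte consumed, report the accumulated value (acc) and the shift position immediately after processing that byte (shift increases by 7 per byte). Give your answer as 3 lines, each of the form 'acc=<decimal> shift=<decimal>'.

Answer: acc=68 shift=7
acc=7876 shift=14
acc=2055876 shift=21

Derivation:
byte 0=0xC4: payload=0x44=68, contrib = 68<<0 = 68; acc -> 68, shift -> 7
byte 1=0xBD: payload=0x3D=61, contrib = 61<<7 = 7808; acc -> 7876, shift -> 14
byte 2=0x7D: payload=0x7D=125, contrib = 125<<14 = 2048000; acc -> 2055876, shift -> 21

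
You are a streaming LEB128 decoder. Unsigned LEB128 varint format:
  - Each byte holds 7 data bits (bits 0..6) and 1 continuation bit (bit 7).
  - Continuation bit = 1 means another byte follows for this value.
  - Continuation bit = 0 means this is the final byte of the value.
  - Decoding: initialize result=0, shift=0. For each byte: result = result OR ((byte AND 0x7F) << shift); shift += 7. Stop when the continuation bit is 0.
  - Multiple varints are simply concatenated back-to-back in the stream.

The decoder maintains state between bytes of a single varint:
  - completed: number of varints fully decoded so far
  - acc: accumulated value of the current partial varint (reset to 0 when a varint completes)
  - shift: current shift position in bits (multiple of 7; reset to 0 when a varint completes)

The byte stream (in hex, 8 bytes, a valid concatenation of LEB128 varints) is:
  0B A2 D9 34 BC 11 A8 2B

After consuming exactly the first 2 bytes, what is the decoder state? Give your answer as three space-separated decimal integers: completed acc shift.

Answer: 1 34 7

Derivation:
byte[0]=0x0B cont=0 payload=0x0B: varint #1 complete (value=11); reset -> completed=1 acc=0 shift=0
byte[1]=0xA2 cont=1 payload=0x22: acc |= 34<<0 -> completed=1 acc=34 shift=7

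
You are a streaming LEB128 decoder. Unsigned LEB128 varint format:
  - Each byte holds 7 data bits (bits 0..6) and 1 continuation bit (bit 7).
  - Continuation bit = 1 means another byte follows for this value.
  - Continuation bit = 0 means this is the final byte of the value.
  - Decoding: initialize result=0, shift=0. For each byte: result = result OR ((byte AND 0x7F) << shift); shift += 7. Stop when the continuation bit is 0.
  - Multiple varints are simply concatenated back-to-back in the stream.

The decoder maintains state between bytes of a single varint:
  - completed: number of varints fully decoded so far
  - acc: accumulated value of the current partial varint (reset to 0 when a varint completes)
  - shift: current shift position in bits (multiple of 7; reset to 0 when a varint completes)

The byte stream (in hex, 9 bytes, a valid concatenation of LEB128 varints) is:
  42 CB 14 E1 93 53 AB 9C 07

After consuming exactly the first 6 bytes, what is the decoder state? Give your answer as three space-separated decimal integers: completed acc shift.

Answer: 3 0 0

Derivation:
byte[0]=0x42 cont=0 payload=0x42: varint #1 complete (value=66); reset -> completed=1 acc=0 shift=0
byte[1]=0xCB cont=1 payload=0x4B: acc |= 75<<0 -> completed=1 acc=75 shift=7
byte[2]=0x14 cont=0 payload=0x14: varint #2 complete (value=2635); reset -> completed=2 acc=0 shift=0
byte[3]=0xE1 cont=1 payload=0x61: acc |= 97<<0 -> completed=2 acc=97 shift=7
byte[4]=0x93 cont=1 payload=0x13: acc |= 19<<7 -> completed=2 acc=2529 shift=14
byte[5]=0x53 cont=0 payload=0x53: varint #3 complete (value=1362401); reset -> completed=3 acc=0 shift=0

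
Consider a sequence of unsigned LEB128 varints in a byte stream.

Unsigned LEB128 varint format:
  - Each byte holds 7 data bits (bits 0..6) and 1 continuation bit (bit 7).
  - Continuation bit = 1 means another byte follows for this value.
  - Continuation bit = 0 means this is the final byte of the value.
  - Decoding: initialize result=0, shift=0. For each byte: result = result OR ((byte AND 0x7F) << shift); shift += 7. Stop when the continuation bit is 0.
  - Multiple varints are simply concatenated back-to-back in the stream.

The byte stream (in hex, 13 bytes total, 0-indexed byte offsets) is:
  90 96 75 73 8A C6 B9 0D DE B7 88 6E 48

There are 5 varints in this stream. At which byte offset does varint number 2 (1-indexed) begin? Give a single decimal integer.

Answer: 3

Derivation:
  byte[0]=0x90 cont=1 payload=0x10=16: acc |= 16<<0 -> acc=16 shift=7
  byte[1]=0x96 cont=1 payload=0x16=22: acc |= 22<<7 -> acc=2832 shift=14
  byte[2]=0x75 cont=0 payload=0x75=117: acc |= 117<<14 -> acc=1919760 shift=21 [end]
Varint 1: bytes[0:3] = 90 96 75 -> value 1919760 (3 byte(s))
  byte[3]=0x73 cont=0 payload=0x73=115: acc |= 115<<0 -> acc=115 shift=7 [end]
Varint 2: bytes[3:4] = 73 -> value 115 (1 byte(s))
  byte[4]=0x8A cont=1 payload=0x0A=10: acc |= 10<<0 -> acc=10 shift=7
  byte[5]=0xC6 cont=1 payload=0x46=70: acc |= 70<<7 -> acc=8970 shift=14
  byte[6]=0xB9 cont=1 payload=0x39=57: acc |= 57<<14 -> acc=942858 shift=21
  byte[7]=0x0D cont=0 payload=0x0D=13: acc |= 13<<21 -> acc=28205834 shift=28 [end]
Varint 3: bytes[4:8] = 8A C6 B9 0D -> value 28205834 (4 byte(s))
  byte[8]=0xDE cont=1 payload=0x5E=94: acc |= 94<<0 -> acc=94 shift=7
  byte[9]=0xB7 cont=1 payload=0x37=55: acc |= 55<<7 -> acc=7134 shift=14
  byte[10]=0x88 cont=1 payload=0x08=8: acc |= 8<<14 -> acc=138206 shift=21
  byte[11]=0x6E cont=0 payload=0x6E=110: acc |= 110<<21 -> acc=230824926 shift=28 [end]
Varint 4: bytes[8:12] = DE B7 88 6E -> value 230824926 (4 byte(s))
  byte[12]=0x48 cont=0 payload=0x48=72: acc |= 72<<0 -> acc=72 shift=7 [end]
Varint 5: bytes[12:13] = 48 -> value 72 (1 byte(s))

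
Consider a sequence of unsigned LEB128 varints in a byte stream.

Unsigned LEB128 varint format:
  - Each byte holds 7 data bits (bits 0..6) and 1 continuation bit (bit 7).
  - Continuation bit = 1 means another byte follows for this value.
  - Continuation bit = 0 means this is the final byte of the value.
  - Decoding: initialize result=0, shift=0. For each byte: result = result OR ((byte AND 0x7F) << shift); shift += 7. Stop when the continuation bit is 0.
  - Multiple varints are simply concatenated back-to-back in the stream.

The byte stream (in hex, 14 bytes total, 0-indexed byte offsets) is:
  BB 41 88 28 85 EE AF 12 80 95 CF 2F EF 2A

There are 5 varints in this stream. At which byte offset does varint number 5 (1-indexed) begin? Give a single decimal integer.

  byte[0]=0xBB cont=1 payload=0x3B=59: acc |= 59<<0 -> acc=59 shift=7
  byte[1]=0x41 cont=0 payload=0x41=65: acc |= 65<<7 -> acc=8379 shift=14 [end]
Varint 1: bytes[0:2] = BB 41 -> value 8379 (2 byte(s))
  byte[2]=0x88 cont=1 payload=0x08=8: acc |= 8<<0 -> acc=8 shift=7
  byte[3]=0x28 cont=0 payload=0x28=40: acc |= 40<<7 -> acc=5128 shift=14 [end]
Varint 2: bytes[2:4] = 88 28 -> value 5128 (2 byte(s))
  byte[4]=0x85 cont=1 payload=0x05=5: acc |= 5<<0 -> acc=5 shift=7
  byte[5]=0xEE cont=1 payload=0x6E=110: acc |= 110<<7 -> acc=14085 shift=14
  byte[6]=0xAF cont=1 payload=0x2F=47: acc |= 47<<14 -> acc=784133 shift=21
  byte[7]=0x12 cont=0 payload=0x12=18: acc |= 18<<21 -> acc=38532869 shift=28 [end]
Varint 3: bytes[4:8] = 85 EE AF 12 -> value 38532869 (4 byte(s))
  byte[8]=0x80 cont=1 payload=0x00=0: acc |= 0<<0 -> acc=0 shift=7
  byte[9]=0x95 cont=1 payload=0x15=21: acc |= 21<<7 -> acc=2688 shift=14
  byte[10]=0xCF cont=1 payload=0x4F=79: acc |= 79<<14 -> acc=1297024 shift=21
  byte[11]=0x2F cont=0 payload=0x2F=47: acc |= 47<<21 -> acc=99863168 shift=28 [end]
Varint 4: bytes[8:12] = 80 95 CF 2F -> value 99863168 (4 byte(s))
  byte[12]=0xEF cont=1 payload=0x6F=111: acc |= 111<<0 -> acc=111 shift=7
  byte[13]=0x2A cont=0 payload=0x2A=42: acc |= 42<<7 -> acc=5487 shift=14 [end]
Varint 5: bytes[12:14] = EF 2A -> value 5487 (2 byte(s))

Answer: 12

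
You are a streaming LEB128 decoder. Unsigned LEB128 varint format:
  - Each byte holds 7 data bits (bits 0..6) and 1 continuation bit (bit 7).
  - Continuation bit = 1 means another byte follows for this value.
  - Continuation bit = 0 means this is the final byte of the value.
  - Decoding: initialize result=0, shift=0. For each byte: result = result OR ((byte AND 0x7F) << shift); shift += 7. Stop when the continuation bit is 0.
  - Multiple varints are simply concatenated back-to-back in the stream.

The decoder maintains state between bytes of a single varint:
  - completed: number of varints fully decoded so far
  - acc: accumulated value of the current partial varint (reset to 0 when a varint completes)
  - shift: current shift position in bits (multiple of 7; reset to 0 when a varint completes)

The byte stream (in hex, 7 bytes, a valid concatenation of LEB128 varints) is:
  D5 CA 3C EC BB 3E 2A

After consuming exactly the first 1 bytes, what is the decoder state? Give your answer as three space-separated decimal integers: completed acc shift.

Answer: 0 85 7

Derivation:
byte[0]=0xD5 cont=1 payload=0x55: acc |= 85<<0 -> completed=0 acc=85 shift=7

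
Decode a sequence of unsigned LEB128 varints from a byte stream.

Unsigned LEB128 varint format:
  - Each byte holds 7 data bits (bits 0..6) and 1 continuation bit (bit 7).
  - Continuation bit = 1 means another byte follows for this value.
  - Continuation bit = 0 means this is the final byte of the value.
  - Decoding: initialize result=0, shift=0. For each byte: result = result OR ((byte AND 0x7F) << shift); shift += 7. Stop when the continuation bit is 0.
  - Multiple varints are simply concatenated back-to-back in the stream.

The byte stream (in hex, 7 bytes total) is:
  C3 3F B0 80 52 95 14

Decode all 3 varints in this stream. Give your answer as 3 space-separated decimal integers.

Answer: 8131 1343536 2581

Derivation:
  byte[0]=0xC3 cont=1 payload=0x43=67: acc |= 67<<0 -> acc=67 shift=7
  byte[1]=0x3F cont=0 payload=0x3F=63: acc |= 63<<7 -> acc=8131 shift=14 [end]
Varint 1: bytes[0:2] = C3 3F -> value 8131 (2 byte(s))
  byte[2]=0xB0 cont=1 payload=0x30=48: acc |= 48<<0 -> acc=48 shift=7
  byte[3]=0x80 cont=1 payload=0x00=0: acc |= 0<<7 -> acc=48 shift=14
  byte[4]=0x52 cont=0 payload=0x52=82: acc |= 82<<14 -> acc=1343536 shift=21 [end]
Varint 2: bytes[2:5] = B0 80 52 -> value 1343536 (3 byte(s))
  byte[5]=0x95 cont=1 payload=0x15=21: acc |= 21<<0 -> acc=21 shift=7
  byte[6]=0x14 cont=0 payload=0x14=20: acc |= 20<<7 -> acc=2581 shift=14 [end]
Varint 3: bytes[5:7] = 95 14 -> value 2581 (2 byte(s))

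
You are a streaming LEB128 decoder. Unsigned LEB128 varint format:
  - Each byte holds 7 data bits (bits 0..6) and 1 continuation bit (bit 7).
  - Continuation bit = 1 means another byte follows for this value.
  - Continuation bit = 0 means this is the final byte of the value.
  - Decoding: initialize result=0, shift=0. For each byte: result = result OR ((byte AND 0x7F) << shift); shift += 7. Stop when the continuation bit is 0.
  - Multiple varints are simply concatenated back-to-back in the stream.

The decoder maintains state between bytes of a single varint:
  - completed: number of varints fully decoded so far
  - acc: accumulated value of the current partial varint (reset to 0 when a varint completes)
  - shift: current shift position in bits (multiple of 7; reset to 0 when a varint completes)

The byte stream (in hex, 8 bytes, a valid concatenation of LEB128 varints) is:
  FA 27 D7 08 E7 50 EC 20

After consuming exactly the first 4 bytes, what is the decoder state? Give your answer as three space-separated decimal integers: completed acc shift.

Answer: 2 0 0

Derivation:
byte[0]=0xFA cont=1 payload=0x7A: acc |= 122<<0 -> completed=0 acc=122 shift=7
byte[1]=0x27 cont=0 payload=0x27: varint #1 complete (value=5114); reset -> completed=1 acc=0 shift=0
byte[2]=0xD7 cont=1 payload=0x57: acc |= 87<<0 -> completed=1 acc=87 shift=7
byte[3]=0x08 cont=0 payload=0x08: varint #2 complete (value=1111); reset -> completed=2 acc=0 shift=0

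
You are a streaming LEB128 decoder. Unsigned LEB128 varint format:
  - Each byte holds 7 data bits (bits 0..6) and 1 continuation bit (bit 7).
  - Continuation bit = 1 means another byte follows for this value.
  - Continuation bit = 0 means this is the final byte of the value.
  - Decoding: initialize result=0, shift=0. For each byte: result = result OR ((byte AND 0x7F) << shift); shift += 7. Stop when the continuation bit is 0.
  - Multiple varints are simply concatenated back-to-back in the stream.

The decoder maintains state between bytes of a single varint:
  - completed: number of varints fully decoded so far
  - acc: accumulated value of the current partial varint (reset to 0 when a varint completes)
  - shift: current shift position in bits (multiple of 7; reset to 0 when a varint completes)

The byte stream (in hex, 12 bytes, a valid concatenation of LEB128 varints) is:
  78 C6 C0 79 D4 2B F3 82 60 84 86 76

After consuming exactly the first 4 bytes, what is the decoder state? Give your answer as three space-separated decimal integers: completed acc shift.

byte[0]=0x78 cont=0 payload=0x78: varint #1 complete (value=120); reset -> completed=1 acc=0 shift=0
byte[1]=0xC6 cont=1 payload=0x46: acc |= 70<<0 -> completed=1 acc=70 shift=7
byte[2]=0xC0 cont=1 payload=0x40: acc |= 64<<7 -> completed=1 acc=8262 shift=14
byte[3]=0x79 cont=0 payload=0x79: varint #2 complete (value=1990726); reset -> completed=2 acc=0 shift=0

Answer: 2 0 0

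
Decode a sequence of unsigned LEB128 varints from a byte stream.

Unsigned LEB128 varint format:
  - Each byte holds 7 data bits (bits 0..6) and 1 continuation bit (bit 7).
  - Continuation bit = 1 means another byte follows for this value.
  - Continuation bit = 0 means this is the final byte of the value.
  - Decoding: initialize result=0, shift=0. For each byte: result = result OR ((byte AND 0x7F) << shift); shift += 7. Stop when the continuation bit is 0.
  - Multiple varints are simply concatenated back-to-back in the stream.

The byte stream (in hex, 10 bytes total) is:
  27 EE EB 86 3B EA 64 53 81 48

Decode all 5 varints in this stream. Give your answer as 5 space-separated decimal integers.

Answer: 39 123844078 12906 83 9217

Derivation:
  byte[0]=0x27 cont=0 payload=0x27=39: acc |= 39<<0 -> acc=39 shift=7 [end]
Varint 1: bytes[0:1] = 27 -> value 39 (1 byte(s))
  byte[1]=0xEE cont=1 payload=0x6E=110: acc |= 110<<0 -> acc=110 shift=7
  byte[2]=0xEB cont=1 payload=0x6B=107: acc |= 107<<7 -> acc=13806 shift=14
  byte[3]=0x86 cont=1 payload=0x06=6: acc |= 6<<14 -> acc=112110 shift=21
  byte[4]=0x3B cont=0 payload=0x3B=59: acc |= 59<<21 -> acc=123844078 shift=28 [end]
Varint 2: bytes[1:5] = EE EB 86 3B -> value 123844078 (4 byte(s))
  byte[5]=0xEA cont=1 payload=0x6A=106: acc |= 106<<0 -> acc=106 shift=7
  byte[6]=0x64 cont=0 payload=0x64=100: acc |= 100<<7 -> acc=12906 shift=14 [end]
Varint 3: bytes[5:7] = EA 64 -> value 12906 (2 byte(s))
  byte[7]=0x53 cont=0 payload=0x53=83: acc |= 83<<0 -> acc=83 shift=7 [end]
Varint 4: bytes[7:8] = 53 -> value 83 (1 byte(s))
  byte[8]=0x81 cont=1 payload=0x01=1: acc |= 1<<0 -> acc=1 shift=7
  byte[9]=0x48 cont=0 payload=0x48=72: acc |= 72<<7 -> acc=9217 shift=14 [end]
Varint 5: bytes[8:10] = 81 48 -> value 9217 (2 byte(s))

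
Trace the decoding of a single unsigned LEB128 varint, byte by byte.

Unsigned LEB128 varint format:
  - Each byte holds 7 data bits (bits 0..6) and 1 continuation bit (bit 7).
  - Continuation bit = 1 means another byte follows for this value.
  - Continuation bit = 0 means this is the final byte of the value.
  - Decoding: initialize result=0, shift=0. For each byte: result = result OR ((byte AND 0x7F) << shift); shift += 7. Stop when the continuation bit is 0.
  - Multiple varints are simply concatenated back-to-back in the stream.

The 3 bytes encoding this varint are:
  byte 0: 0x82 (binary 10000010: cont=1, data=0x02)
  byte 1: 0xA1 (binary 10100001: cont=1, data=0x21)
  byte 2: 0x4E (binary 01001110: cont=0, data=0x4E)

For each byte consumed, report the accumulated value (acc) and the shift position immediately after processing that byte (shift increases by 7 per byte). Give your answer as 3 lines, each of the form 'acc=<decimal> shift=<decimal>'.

Answer: acc=2 shift=7
acc=4226 shift=14
acc=1282178 shift=21

Derivation:
byte 0=0x82: payload=0x02=2, contrib = 2<<0 = 2; acc -> 2, shift -> 7
byte 1=0xA1: payload=0x21=33, contrib = 33<<7 = 4224; acc -> 4226, shift -> 14
byte 2=0x4E: payload=0x4E=78, contrib = 78<<14 = 1277952; acc -> 1282178, shift -> 21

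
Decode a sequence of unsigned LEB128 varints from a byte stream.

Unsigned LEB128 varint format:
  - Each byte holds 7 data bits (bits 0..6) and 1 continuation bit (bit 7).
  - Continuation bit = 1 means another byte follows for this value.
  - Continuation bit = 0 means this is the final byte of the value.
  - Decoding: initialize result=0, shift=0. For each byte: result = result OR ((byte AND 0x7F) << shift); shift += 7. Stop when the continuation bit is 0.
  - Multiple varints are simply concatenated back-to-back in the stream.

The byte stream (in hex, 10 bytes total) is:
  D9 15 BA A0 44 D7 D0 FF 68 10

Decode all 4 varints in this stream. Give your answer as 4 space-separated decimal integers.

Answer: 2777 1118266 220194903 16

Derivation:
  byte[0]=0xD9 cont=1 payload=0x59=89: acc |= 89<<0 -> acc=89 shift=7
  byte[1]=0x15 cont=0 payload=0x15=21: acc |= 21<<7 -> acc=2777 shift=14 [end]
Varint 1: bytes[0:2] = D9 15 -> value 2777 (2 byte(s))
  byte[2]=0xBA cont=1 payload=0x3A=58: acc |= 58<<0 -> acc=58 shift=7
  byte[3]=0xA0 cont=1 payload=0x20=32: acc |= 32<<7 -> acc=4154 shift=14
  byte[4]=0x44 cont=0 payload=0x44=68: acc |= 68<<14 -> acc=1118266 shift=21 [end]
Varint 2: bytes[2:5] = BA A0 44 -> value 1118266 (3 byte(s))
  byte[5]=0xD7 cont=1 payload=0x57=87: acc |= 87<<0 -> acc=87 shift=7
  byte[6]=0xD0 cont=1 payload=0x50=80: acc |= 80<<7 -> acc=10327 shift=14
  byte[7]=0xFF cont=1 payload=0x7F=127: acc |= 127<<14 -> acc=2091095 shift=21
  byte[8]=0x68 cont=0 payload=0x68=104: acc |= 104<<21 -> acc=220194903 shift=28 [end]
Varint 3: bytes[5:9] = D7 D0 FF 68 -> value 220194903 (4 byte(s))
  byte[9]=0x10 cont=0 payload=0x10=16: acc |= 16<<0 -> acc=16 shift=7 [end]
Varint 4: bytes[9:10] = 10 -> value 16 (1 byte(s))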